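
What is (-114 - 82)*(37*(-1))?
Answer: 7252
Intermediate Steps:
(-114 - 82)*(37*(-1)) = -196*(-37) = 7252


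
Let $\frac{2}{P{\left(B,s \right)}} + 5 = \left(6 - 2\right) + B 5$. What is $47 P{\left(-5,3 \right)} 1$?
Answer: $- \frac{47}{13} \approx -3.6154$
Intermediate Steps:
$P{\left(B,s \right)} = \frac{2}{-1 + 5 B}$ ($P{\left(B,s \right)} = \frac{2}{-5 + \left(\left(6 - 2\right) + B 5\right)} = \frac{2}{-5 + \left(\left(6 - 2\right) + 5 B\right)} = \frac{2}{-5 + \left(4 + 5 B\right)} = \frac{2}{-1 + 5 B}$)
$47 P{\left(-5,3 \right)} 1 = 47 \frac{2}{-1 + 5 \left(-5\right)} 1 = 47 \frac{2}{-1 - 25} \cdot 1 = 47 \frac{2}{-26} \cdot 1 = 47 \cdot 2 \left(- \frac{1}{26}\right) 1 = 47 \left(- \frac{1}{13}\right) 1 = \left(- \frac{47}{13}\right) 1 = - \frac{47}{13}$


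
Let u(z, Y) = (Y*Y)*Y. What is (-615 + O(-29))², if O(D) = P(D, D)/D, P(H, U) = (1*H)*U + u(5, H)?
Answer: 38809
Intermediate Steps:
u(z, Y) = Y³ (u(z, Y) = Y²*Y = Y³)
P(H, U) = H³ + H*U (P(H, U) = (1*H)*U + H³ = H*U + H³ = H³ + H*U)
O(D) = D + D² (O(D) = (D*(D + D²))/D = D + D²)
(-615 + O(-29))² = (-615 - 29*(1 - 29))² = (-615 - 29*(-28))² = (-615 + 812)² = 197² = 38809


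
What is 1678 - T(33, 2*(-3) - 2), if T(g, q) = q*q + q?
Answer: 1622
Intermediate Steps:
T(g, q) = q + q**2 (T(g, q) = q**2 + q = q + q**2)
1678 - T(33, 2*(-3) - 2) = 1678 - (2*(-3) - 2)*(1 + (2*(-3) - 2)) = 1678 - (-6 - 2)*(1 + (-6 - 2)) = 1678 - (-8)*(1 - 8) = 1678 - (-8)*(-7) = 1678 - 1*56 = 1678 - 56 = 1622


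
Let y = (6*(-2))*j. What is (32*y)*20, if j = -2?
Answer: 15360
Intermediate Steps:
y = 24 (y = (6*(-2))*(-2) = -12*(-2) = 24)
(32*y)*20 = (32*24)*20 = 768*20 = 15360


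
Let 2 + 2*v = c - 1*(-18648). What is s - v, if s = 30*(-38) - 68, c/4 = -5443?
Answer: 355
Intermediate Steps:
c = -21772 (c = 4*(-5443) = -21772)
s = -1208 (s = -1140 - 68 = -1208)
v = -1563 (v = -1 + (-21772 - 1*(-18648))/2 = -1 + (-21772 + 18648)/2 = -1 + (½)*(-3124) = -1 - 1562 = -1563)
s - v = -1208 - 1*(-1563) = -1208 + 1563 = 355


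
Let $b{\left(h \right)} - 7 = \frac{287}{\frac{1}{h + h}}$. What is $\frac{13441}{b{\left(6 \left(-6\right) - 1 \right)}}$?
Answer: $- \frac{13441}{21231} \approx -0.63308$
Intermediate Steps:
$b{\left(h \right)} = 7 + 574 h$ ($b{\left(h \right)} = 7 + \frac{287}{\frac{1}{h + h}} = 7 + \frac{287}{\frac{1}{2 h}} = 7 + \frac{287}{\frac{1}{2} \frac{1}{h}} = 7 + 287 \cdot 2 h = 7 + 574 h$)
$\frac{13441}{b{\left(6 \left(-6\right) - 1 \right)}} = \frac{13441}{7 + 574 \left(6 \left(-6\right) - 1\right)} = \frac{13441}{7 + 574 \left(-36 - 1\right)} = \frac{13441}{7 + 574 \left(-37\right)} = \frac{13441}{7 - 21238} = \frac{13441}{-21231} = 13441 \left(- \frac{1}{21231}\right) = - \frac{13441}{21231}$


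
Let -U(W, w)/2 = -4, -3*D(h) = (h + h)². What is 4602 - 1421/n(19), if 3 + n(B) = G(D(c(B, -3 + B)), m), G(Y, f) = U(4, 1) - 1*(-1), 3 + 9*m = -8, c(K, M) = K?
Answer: 26191/6 ≈ 4365.2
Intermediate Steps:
D(h) = -4*h²/3 (D(h) = -(h + h)²/3 = -4*h²/3)
m = -11/9 (m = -⅓ + (⅑)*(-8) = -⅓ - 8/9 = -11/9 ≈ -1.2222)
U(W, w) = 8 (U(W, w) = -2*(-4) = 8)
G(Y, f) = 9 (G(Y, f) = 8 - 1*(-1) = 8 + 1 = 9)
n(B) = 6 (n(B) = -3 + 9 = 6)
4602 - 1421/n(19) = 4602 - 1421/6 = 26191/6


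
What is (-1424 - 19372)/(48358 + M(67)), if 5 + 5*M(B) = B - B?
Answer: -6932/16119 ≈ -0.43005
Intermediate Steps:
M(B) = -1 (M(B) = -1 + (B - B)/5 = -1 + (⅕)*0 = -1 + 0 = -1)
(-1424 - 19372)/(48358 + M(67)) = (-1424 - 19372)/(48358 - 1) = -20796/48357 = -20796*1/48357 = -6932/16119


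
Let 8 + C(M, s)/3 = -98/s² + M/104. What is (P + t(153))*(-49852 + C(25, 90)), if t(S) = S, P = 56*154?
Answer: -30730445998571/70200 ≈ -4.3776e+8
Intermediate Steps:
P = 8624
C(M, s) = -24 - 294/s² + 3*M/104 (C(M, s) = -24 + 3*(-98/s² + M/104) = -24 + (-294/s² + 3*M/104) = -24 - 294/s² + 3*M/104)
(P + t(153))*(-49852 + C(25, 90)) = (8624 + 153)*(-49852 + (-24 - 294/90² + (3/104)*25)) = 8777*(-49852 + (-24 - 294*1/8100 + 75/104)) = 8777*(-49852 + (-24 - 49/1350 + 75/104)) = 8777*(-49852 - 1636723/70200) = 8777*(-3501247123/70200) = -30730445998571/70200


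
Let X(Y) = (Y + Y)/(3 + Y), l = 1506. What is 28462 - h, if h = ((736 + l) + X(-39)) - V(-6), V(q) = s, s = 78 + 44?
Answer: 158039/6 ≈ 26340.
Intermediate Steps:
s = 122
X(Y) = 2*Y/(3 + Y) (X(Y) = (2*Y)/(3 + Y) = 2*Y/(3 + Y))
V(q) = 122
h = 12733/6 (h = ((736 + 1506) + 2*(-39)/(3 - 39)) - 1*122 = (2242 + 2*(-39)/(-36)) - 122 = (2242 + 2*(-39)*(-1/36)) - 122 = (2242 + 13/6) - 122 = 13465/6 - 122 = 12733/6 ≈ 2122.2)
28462 - h = 28462 - 1*12733/6 = 28462 - 12733/6 = 158039/6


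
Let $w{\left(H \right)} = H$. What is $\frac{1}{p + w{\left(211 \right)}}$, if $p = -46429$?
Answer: $- \frac{1}{46218} \approx -2.1637 \cdot 10^{-5}$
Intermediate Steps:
$\frac{1}{p + w{\left(211 \right)}} = \frac{1}{-46429 + 211} = \frac{1}{-46218} = - \frac{1}{46218}$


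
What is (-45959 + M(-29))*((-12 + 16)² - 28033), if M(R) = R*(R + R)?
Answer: 1240508709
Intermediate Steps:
M(R) = 2*R² (M(R) = R*(2*R) = 2*R²)
(-45959 + M(-29))*((-12 + 16)² - 28033) = (-45959 + 2*(-29)²)*((-12 + 16)² - 28033) = (-45959 + 2*841)*(4² - 28033) = (-45959 + 1682)*(16 - 28033) = -44277*(-28017) = 1240508709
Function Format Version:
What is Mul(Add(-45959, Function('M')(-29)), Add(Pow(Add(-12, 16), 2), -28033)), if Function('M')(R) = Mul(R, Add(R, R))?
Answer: 1240508709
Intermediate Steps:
Function('M')(R) = Mul(2, Pow(R, 2)) (Function('M')(R) = Mul(R, Mul(2, R)) = Mul(2, Pow(R, 2)))
Mul(Add(-45959, Function('M')(-29)), Add(Pow(Add(-12, 16), 2), -28033)) = Mul(Add(-45959, Mul(2, Pow(-29, 2))), Add(Pow(Add(-12, 16), 2), -28033)) = Mul(Add(-45959, Mul(2, 841)), Add(Pow(4, 2), -28033)) = Mul(Add(-45959, 1682), Add(16, -28033)) = Mul(-44277, -28017) = 1240508709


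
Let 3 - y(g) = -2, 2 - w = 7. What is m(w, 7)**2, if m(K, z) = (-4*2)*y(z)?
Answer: 1600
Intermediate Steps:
w = -5 (w = 2 - 1*7 = 2 - 7 = -5)
y(g) = 5 (y(g) = 3 - 1*(-2) = 3 + 2 = 5)
m(K, z) = -40 (m(K, z) = -4*2*5 = -8*5 = -40)
m(w, 7)**2 = (-40)**2 = 1600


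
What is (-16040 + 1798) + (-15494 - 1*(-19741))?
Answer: -9995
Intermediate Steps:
(-16040 + 1798) + (-15494 - 1*(-19741)) = -14242 + (-15494 + 19741) = -14242 + 4247 = -9995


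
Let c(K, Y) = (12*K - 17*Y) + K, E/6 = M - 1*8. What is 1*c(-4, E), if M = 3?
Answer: 458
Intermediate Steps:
E = -30 (E = 6*(3 - 1*8) = 6*(3 - 8) = 6*(-5) = -30)
c(K, Y) = -17*Y + 13*K (c(K, Y) = (-17*Y + 12*K) + K = -17*Y + 13*K)
1*c(-4, E) = 1*(-17*(-30) + 13*(-4)) = 1*(510 - 52) = 1*458 = 458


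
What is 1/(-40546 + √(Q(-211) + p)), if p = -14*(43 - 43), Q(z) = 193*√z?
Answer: -1/(40546 - √193*211^(¼)*√I) ≈ -2.4686e-5 - 2.2816e-8*I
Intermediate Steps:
p = 0 (p = -14*0 = 0)
1/(-40546 + √(Q(-211) + p)) = 1/(-40546 + √(193*√(-211) + 0)) = 1/(-40546 + √(193*(I*√211) + 0)) = 1/(-40546 + √(193*I*√211 + 0)) = 1/(-40546 + √(193*I*√211)) = 1/(-40546 + √193*211^(¼)*√I)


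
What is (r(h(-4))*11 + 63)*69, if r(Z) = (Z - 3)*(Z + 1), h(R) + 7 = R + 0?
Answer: 110607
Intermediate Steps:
h(R) = -7 + R (h(R) = -7 + (R + 0) = -7 + R)
r(Z) = (1 + Z)*(-3 + Z) (r(Z) = (-3 + Z)*(1 + Z) = (1 + Z)*(-3 + Z))
(r(h(-4))*11 + 63)*69 = ((-3 + (-7 - 4)**2 - 2*(-7 - 4))*11 + 63)*69 = ((-3 + (-11)**2 - 2*(-11))*11 + 63)*69 = ((-3 + 121 + 22)*11 + 63)*69 = (140*11 + 63)*69 = (1540 + 63)*69 = 1603*69 = 110607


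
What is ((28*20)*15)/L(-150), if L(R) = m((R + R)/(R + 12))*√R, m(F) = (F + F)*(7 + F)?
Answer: -7406*I*√6/1055 ≈ -17.195*I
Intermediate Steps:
m(F) = 2*F*(7 + F) (m(F) = (2*F)*(7 + F) = 2*F*(7 + F))
L(R) = 4*R^(3/2)*(7 + 2*R/(12 + R))/(12 + R) (L(R) = (2*((R + R)/(R + 12))*(7 + (R + R)/(R + 12)))*√R = (2*((2*R)/(12 + R))*(7 + (2*R)/(12 + R)))*√R = (2*(2*R/(12 + R))*(7 + 2*R/(12 + R)))*√R = (4*R*(7 + 2*R/(12 + R))/(12 + R))*√R = 4*R^(3/2)*(7 + 2*R/(12 + R))/(12 + R))
((28*20)*15)/L(-150) = ((28*20)*15)/(((-150)^(3/2)*(336 + 36*(-150))/(12 - 150)²)) = (560*15)/((-750*I*√6*(336 - 5400)/(-138)²)) = 8400/((-750*I*√6*(1/19044)*(-5064))) = 8400/((105500*I*√6/529)) = 8400*(-529*I*√6/633000) = -7406*I*√6/1055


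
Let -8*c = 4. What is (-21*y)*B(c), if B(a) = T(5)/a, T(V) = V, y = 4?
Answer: 840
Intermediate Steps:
c = -1/2 (c = -1/8*4 = -1/2 ≈ -0.50000)
B(a) = 5/a
(-21*y)*B(c) = (-21*4)*(5/(-1/2)) = -420*(-2) = -84*(-10) = 840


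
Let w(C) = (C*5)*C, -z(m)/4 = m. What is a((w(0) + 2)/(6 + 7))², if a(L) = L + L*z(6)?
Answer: 2116/169 ≈ 12.521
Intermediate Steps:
z(m) = -4*m
w(C) = 5*C² (w(C) = (5*C)*C = 5*C²)
a(L) = -23*L (a(L) = L + L*(-4*6) = L + L*(-24) = L - 24*L = -23*L)
a((w(0) + 2)/(6 + 7))² = (-23*(5*0² + 2)/(6 + 7))² = (-23*(5*0 + 2)/13)² = (-23*(0 + 2)/13)² = (-46/13)² = 2116/169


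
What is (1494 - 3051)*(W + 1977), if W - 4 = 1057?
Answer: -4730166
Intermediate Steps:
W = 1061 (W = 4 + 1057 = 1061)
(1494 - 3051)*(W + 1977) = (1494 - 3051)*(1061 + 1977) = -1557*3038 = -4730166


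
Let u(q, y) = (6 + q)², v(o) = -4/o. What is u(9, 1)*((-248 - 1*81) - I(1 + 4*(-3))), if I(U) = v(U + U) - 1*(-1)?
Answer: -817200/11 ≈ -74291.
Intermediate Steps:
I(U) = 1 - 2/U (I(U) = -4/(U + U) - 1*(-1) = -4*1/(2*U) + 1 = -2/U + 1 = 1 - 2/U)
u(9, 1)*((-248 - 1*81) - I(1 + 4*(-3))) = (6 + 9)²*((-248 - 1*81) - (-2 + (1 + 4*(-3)))/(1 + 4*(-3))) = 15²*((-248 - 81) - (-2 + (1 - 12))/(1 - 12)) = 225*(-329 - (-2 - 11)/(-11)) = 225*(-329 - (-1)*(-13)/11) = 225*(-329 - 1*13/11) = 225*(-329 - 13/11) = 225*(-3632/11) = -817200/11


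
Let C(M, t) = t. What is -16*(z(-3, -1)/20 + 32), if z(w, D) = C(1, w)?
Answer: -2548/5 ≈ -509.60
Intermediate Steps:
z(w, D) = w
-16*(z(-3, -1)/20 + 32) = -16*(-3/20 + 32) = -16*637/20 = -2548/5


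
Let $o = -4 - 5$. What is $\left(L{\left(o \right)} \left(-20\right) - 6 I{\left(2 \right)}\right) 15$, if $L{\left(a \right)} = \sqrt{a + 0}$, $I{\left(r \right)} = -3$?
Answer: $270 - 900 i \approx 270.0 - 900.0 i$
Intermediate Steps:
$o = -9$ ($o = -4 - 5 = -9$)
$L{\left(a \right)} = \sqrt{a}$
$\left(L{\left(o \right)} \left(-20\right) - 6 I{\left(2 \right)}\right) 15 = \left(\sqrt{-9} \left(-20\right) - -18\right) 15 = \left(3 i \left(-20\right) + 18\right) 15 = \left(- 60 i + 18\right) 15 = \left(18 - 60 i\right) 15 = 270 - 900 i$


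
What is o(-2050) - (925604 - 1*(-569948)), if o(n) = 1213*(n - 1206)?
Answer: -5445080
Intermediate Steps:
o(n) = -1462878 + 1213*n (o(n) = 1213*(-1206 + n) = -1462878 + 1213*n)
o(-2050) - (925604 - 1*(-569948)) = (-1462878 + 1213*(-2050)) - (925604 - 1*(-569948)) = (-1462878 - 2486650) - (925604 + 569948) = -3949528 - 1*1495552 = -3949528 - 1495552 = -5445080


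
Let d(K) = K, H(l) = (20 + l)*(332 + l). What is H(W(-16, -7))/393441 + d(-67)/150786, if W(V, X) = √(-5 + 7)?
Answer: 325053355/19775131542 + 352*√2/393441 ≈ 0.017703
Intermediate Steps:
W(V, X) = √2
H(W(-16, -7))/393441 + d(-67)/150786 = (6640 + (√2)² + 352*√2)/393441 - 67/150786 = (6640 + 2 + 352*√2)*(1/393441) - 67*1/150786 = (6642 + 352*√2)*(1/393441) - 67/150786 = (2214/131147 + 352*√2/393441) - 67/150786 = 325053355/19775131542 + 352*√2/393441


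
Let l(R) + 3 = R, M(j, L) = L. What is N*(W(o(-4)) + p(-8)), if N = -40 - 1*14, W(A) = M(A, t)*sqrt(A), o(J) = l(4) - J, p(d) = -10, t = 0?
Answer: 540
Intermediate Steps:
l(R) = -3 + R
o(J) = 1 - J (o(J) = (-3 + 4) - J = 1 - J)
W(A) = 0 (W(A) = 0*sqrt(A) = 0)
N = -54 (N = -40 - 14 = -54)
N*(W(o(-4)) + p(-8)) = -54*(0 - 10) = -54*(-10) = 540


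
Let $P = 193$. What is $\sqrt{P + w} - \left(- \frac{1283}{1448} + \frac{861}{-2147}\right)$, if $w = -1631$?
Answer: $\frac{4001329}{3108856} + i \sqrt{1438} \approx 1.2871 + 37.921 i$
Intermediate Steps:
$\sqrt{P + w} - \left(- \frac{1283}{1448} + \frac{861}{-2147}\right) = \sqrt{193 - 1631} - \left(- \frac{1283}{1448} + \frac{861}{-2147}\right) = \sqrt{-1438} - \left(\left(-1283\right) \frac{1}{1448} + 861 \left(- \frac{1}{2147}\right)\right) = i \sqrt{1438} - \left(- \frac{1283}{1448} - \frac{861}{2147}\right) = i \sqrt{1438} - - \frac{4001329}{3108856} = i \sqrt{1438} + \frac{4001329}{3108856} = \frac{4001329}{3108856} + i \sqrt{1438}$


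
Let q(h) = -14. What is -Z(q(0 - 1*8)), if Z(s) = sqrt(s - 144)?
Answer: -I*sqrt(158) ≈ -12.57*I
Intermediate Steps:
Z(s) = sqrt(-144 + s)
-Z(q(0 - 1*8)) = -sqrt(-144 - 14) = -sqrt(-158) = -I*sqrt(158)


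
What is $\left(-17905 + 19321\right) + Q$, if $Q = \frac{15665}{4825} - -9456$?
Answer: $\frac{10494613}{965} \approx 10875.0$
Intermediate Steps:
$Q = \frac{9128173}{965}$ ($Q = 15665 \cdot \frac{1}{4825} + 9456 = \frac{3133}{965} + 9456 = \frac{9128173}{965} \approx 9459.3$)
$\left(-17905 + 19321\right) + Q = \left(-17905 + 19321\right) + \frac{9128173}{965} = 1416 + \frac{9128173}{965} = \frac{10494613}{965}$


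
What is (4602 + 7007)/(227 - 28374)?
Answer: -11609/28147 ≈ -0.41244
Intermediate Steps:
(4602 + 7007)/(227 - 28374) = 11609/(-28147) = 11609*(-1/28147) = -11609/28147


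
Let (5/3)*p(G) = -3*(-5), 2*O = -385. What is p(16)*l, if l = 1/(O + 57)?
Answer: -18/271 ≈ -0.066421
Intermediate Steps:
O = -385/2 (O = (½)*(-385) = -385/2 ≈ -192.50)
p(G) = 9 (p(G) = 3*(-3*(-5))/5 = (⅗)*15 = 9)
l = -2/271 (l = 1/(-385/2 + 57) = 1/(-271/2) = -2/271 ≈ -0.0073801)
p(16)*l = 9*(-2/271) = -18/271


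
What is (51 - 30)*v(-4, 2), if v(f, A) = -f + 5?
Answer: 189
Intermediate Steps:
v(f, A) = 5 - f
(51 - 30)*v(-4, 2) = (51 - 30)*(5 - 1*(-4)) = 21*(5 + 4) = 21*9 = 189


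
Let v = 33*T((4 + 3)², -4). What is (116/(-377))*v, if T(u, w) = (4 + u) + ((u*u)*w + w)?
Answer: 97020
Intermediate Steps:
T(u, w) = 4 + u + w + w*u² (T(u, w) = (4 + u) + (u²*w + w) = (4 + u) + (w*u² + w) = (4 + u) + (w + w*u²) = 4 + u + w + w*u²)
v = -315315 (v = 33*(4 + (4 + 3)² - 4 - 4*(4 + 3)⁴) = 33*(4 + 7² - 4 - 4*(7²)²) = 33*(4 + 49 - 4 - 4*49²) = 33*(4 + 49 - 4 - 4*2401) = 33*(4 + 49 - 4 - 9604) = 33*(-9555) = -315315)
(116/(-377))*v = (116/(-377))*(-315315) = (116*(-1/377))*(-315315) = -4/13*(-315315) = 97020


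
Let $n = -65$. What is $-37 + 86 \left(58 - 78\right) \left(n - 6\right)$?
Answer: $122083$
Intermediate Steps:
$-37 + 86 \left(58 - 78\right) \left(n - 6\right) = -37 + 86 \left(58 - 78\right) \left(-65 - 6\right) = -37 + 86 \left(\left(-20\right) \left(-71\right)\right) = -37 + 86 \cdot 1420 = -37 + 122120 = 122083$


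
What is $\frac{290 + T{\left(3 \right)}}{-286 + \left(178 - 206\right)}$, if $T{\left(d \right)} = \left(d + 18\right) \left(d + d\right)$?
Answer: $- \frac{208}{157} \approx -1.3248$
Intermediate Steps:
$T{\left(d \right)} = 2 d \left(18 + d\right)$ ($T{\left(d \right)} = \left(18 + d\right) 2 d = 2 d \left(18 + d\right)$)
$\frac{290 + T{\left(3 \right)}}{-286 + \left(178 - 206\right)} = \frac{290 + 2 \cdot 3 \left(18 + 3\right)}{-286 + \left(178 - 206\right)} = \frac{290 + 2 \cdot 3 \cdot 21}{-286 - 28} = \frac{290 + 126}{-314} = 416 \left(- \frac{1}{314}\right) = - \frac{208}{157}$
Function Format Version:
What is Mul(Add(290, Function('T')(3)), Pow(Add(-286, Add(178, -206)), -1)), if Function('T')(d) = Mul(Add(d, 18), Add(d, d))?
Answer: Rational(-208, 157) ≈ -1.3248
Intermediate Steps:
Function('T')(d) = Mul(2, d, Add(18, d)) (Function('T')(d) = Mul(Add(18, d), Mul(2, d)) = Mul(2, d, Add(18, d)))
Mul(Add(290, Function('T')(3)), Pow(Add(-286, Add(178, -206)), -1)) = Mul(Add(290, Mul(2, 3, Add(18, 3))), Pow(Add(-286, Add(178, -206)), -1)) = Mul(Add(290, Mul(2, 3, 21)), Pow(Add(-286, -28), -1)) = Mul(Add(290, 126), Pow(-314, -1)) = Mul(416, Rational(-1, 314)) = Rational(-208, 157)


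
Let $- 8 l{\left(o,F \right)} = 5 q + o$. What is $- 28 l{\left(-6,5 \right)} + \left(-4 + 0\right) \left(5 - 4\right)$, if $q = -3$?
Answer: $- \frac{155}{2} \approx -77.5$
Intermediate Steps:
$l{\left(o,F \right)} = \frac{15}{8} - \frac{o}{8}$ ($l{\left(o,F \right)} = - \frac{5 \left(-3\right) + o}{8} = - \frac{-15 + o}{8} = \frac{15}{8} - \frac{o}{8}$)
$- 28 l{\left(-6,5 \right)} + \left(-4 + 0\right) \left(5 - 4\right) = - 28 \left(\frac{15}{8} - - \frac{3}{4}\right) + \left(-4 + 0\right) \left(5 - 4\right) = - 28 \left(\frac{15}{8} + \frac{3}{4}\right) - 4 = \left(-28\right) \frac{21}{8} - 4 = - \frac{147}{2} - 4 = - \frac{155}{2}$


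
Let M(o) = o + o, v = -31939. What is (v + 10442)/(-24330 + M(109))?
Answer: 21497/24112 ≈ 0.89155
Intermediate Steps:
M(o) = 2*o
(v + 10442)/(-24330 + M(109)) = (-31939 + 10442)/(-24330 + 2*109) = -21497/(-24330 + 218) = -21497/(-24112) = -21497*(-1/24112) = 21497/24112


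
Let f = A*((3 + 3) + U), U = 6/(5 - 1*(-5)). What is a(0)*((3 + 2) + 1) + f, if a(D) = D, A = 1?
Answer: 33/5 ≈ 6.6000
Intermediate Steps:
U = ⅗ (U = 6/(5 + 5) = 6/10 = 6*(⅒) = ⅗ ≈ 0.60000)
f = 33/5 (f = 1*((3 + 3) + ⅗) = 1*(6 + ⅗) = 1*(33/5) = 33/5 ≈ 6.6000)
a(0)*((3 + 2) + 1) + f = 0*((3 + 2) + 1) + 33/5 = 0*(5 + 1) + 33/5 = 0*6 + 33/5 = 0 + 33/5 = 33/5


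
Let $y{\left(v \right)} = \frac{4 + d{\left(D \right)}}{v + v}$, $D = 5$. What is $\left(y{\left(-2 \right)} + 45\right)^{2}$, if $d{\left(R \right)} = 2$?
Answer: $\frac{7569}{4} \approx 1892.3$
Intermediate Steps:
$y{\left(v \right)} = \frac{3}{v}$ ($y{\left(v \right)} = \frac{4 + 2}{v + v} = \frac{6}{2 v} = 6 \frac{1}{2 v} = \frac{3}{v}$)
$\left(y{\left(-2 \right)} + 45\right)^{2} = \left(\frac{3}{-2} + 45\right)^{2} = \left(3 \left(- \frac{1}{2}\right) + 45\right)^{2} = \left(- \frac{3}{2} + 45\right)^{2} = \left(\frac{87}{2}\right)^{2} = \frac{7569}{4}$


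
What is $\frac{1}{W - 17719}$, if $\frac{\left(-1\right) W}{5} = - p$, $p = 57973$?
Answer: $\frac{1}{272146} \approx 3.6745 \cdot 10^{-6}$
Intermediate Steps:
$W = 289865$ ($W = - 5 \left(\left(-1\right) 57973\right) = \left(-5\right) \left(-57973\right) = 289865$)
$\frac{1}{W - 17719} = \frac{1}{289865 - 17719} = \frac{1}{272146}$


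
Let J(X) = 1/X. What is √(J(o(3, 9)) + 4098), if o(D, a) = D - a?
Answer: √147522/6 ≈ 64.014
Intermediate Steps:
√(J(o(3, 9)) + 4098) = √(1/(3 - 1*9) + 4098) = √(1/(3 - 9) + 4098) = √(1/(-6) + 4098) = √(-⅙ + 4098) = √(24587/6) = √147522/6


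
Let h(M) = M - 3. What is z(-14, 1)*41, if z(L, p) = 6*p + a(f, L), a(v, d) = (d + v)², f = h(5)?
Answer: 6150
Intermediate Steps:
h(M) = -3 + M
f = 2 (f = -3 + 5 = 2)
z(L, p) = (2 + L)² + 6*p (z(L, p) = 6*p + (L + 2)² = 6*p + (2 + L)² = (2 + L)² + 6*p)
z(-14, 1)*41 = ((2 - 14)² + 6*1)*41 = ((-12)² + 6)*41 = (144 + 6)*41 = 150*41 = 6150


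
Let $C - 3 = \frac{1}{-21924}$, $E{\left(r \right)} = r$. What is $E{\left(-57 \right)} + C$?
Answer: $- \frac{1183897}{21924} \approx -54.0$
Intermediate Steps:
$C = \frac{65771}{21924}$ ($C = 3 + \frac{1}{-21924} = 3 - \frac{1}{21924} = \frac{65771}{21924} \approx 3.0$)
$E{\left(-57 \right)} + C = -57 + \frac{65771}{21924} = - \frac{1183897}{21924}$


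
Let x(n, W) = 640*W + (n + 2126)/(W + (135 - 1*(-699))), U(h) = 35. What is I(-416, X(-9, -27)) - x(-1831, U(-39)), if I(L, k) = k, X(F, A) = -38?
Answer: -19498917/869 ≈ -22438.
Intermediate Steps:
x(n, W) = 640*W + (2126 + n)/(834 + W) (x(n, W) = 640*W + (2126 + n)/(W + (135 + 699)) = 640*W + (2126 + n)/(W + 834) = 640*W + (2126 + n)/(834 + W))
I(-416, X(-9, -27)) - x(-1831, U(-39)) = -38 - (2126 - 1831 + 640*35² + 533760*35)/(834 + 35) = -38 - (2126 - 1831 + 640*1225 + 18681600)/869 = -38 - (2126 - 1831 + 784000 + 18681600)/869 = -38 - 19465895/869 = -19498917/869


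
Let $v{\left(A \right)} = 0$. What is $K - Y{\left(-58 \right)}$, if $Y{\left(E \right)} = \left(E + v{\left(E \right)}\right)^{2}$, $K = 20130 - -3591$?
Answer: $20357$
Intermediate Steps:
$K = 23721$ ($K = 20130 + 3591 = 23721$)
$Y{\left(E \right)} = E^{2}$ ($Y{\left(E \right)} = \left(E + 0\right)^{2} = E^{2}$)
$K - Y{\left(-58 \right)} = 23721 - \left(-58\right)^{2} = 23721 - 3364 = 20357$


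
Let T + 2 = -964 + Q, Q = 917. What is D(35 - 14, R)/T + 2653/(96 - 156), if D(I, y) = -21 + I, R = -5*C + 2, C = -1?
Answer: -2653/60 ≈ -44.217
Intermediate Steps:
R = 7 (R = -5*(-1) + 2 = 5 + 2 = 7)
T = -49 (T = -2 + (-964 + 917) = -2 - 47 = -49)
D(35 - 14, R)/T + 2653/(96 - 156) = (-21 + (35 - 14))/(-49) + 2653/(96 - 156) = (-21 + 21)*(-1/49) + 2653/(-60) = 0*(-1/49) + 2653*(-1/60) = 0 - 2653/60 = -2653/60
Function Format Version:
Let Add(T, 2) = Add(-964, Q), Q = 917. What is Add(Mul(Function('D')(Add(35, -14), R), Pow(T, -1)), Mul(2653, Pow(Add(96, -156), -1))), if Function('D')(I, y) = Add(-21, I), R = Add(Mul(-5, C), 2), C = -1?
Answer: Rational(-2653, 60) ≈ -44.217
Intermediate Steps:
R = 7 (R = Add(Mul(-5, -1), 2) = Add(5, 2) = 7)
T = -49 (T = Add(-2, Add(-964, 917)) = Add(-2, -47) = -49)
Add(Mul(Function('D')(Add(35, -14), R), Pow(T, -1)), Mul(2653, Pow(Add(96, -156), -1))) = Add(Mul(Add(-21, Add(35, -14)), Pow(-49, -1)), Mul(2653, Pow(Add(96, -156), -1))) = Add(Mul(Add(-21, 21), Rational(-1, 49)), Mul(2653, Pow(-60, -1))) = Add(Mul(0, Rational(-1, 49)), Mul(2653, Rational(-1, 60))) = Add(0, Rational(-2653, 60)) = Rational(-2653, 60)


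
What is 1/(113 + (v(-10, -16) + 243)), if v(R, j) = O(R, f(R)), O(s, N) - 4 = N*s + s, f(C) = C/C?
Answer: 1/340 ≈ 0.0029412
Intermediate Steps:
f(C) = 1
O(s, N) = 4 + s + N*s (O(s, N) = 4 + (N*s + s) = 4 + (s + N*s) = 4 + s + N*s)
v(R, j) = 4 + 2*R (v(R, j) = 4 + R + 1*R = 4 + R + R = 4 + 2*R)
1/(113 + (v(-10, -16) + 243)) = 1/(113 + ((4 + 2*(-10)) + 243)) = 1/(113 + ((4 - 20) + 243)) = 1/(113 + (-16 + 243)) = 1/(113 + 227) = 1/340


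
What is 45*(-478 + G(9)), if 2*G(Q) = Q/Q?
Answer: -42975/2 ≈ -21488.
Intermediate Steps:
G(Q) = ½ (G(Q) = (Q/Q)/2 = (½)*1 = ½)
45*(-478 + G(9)) = 45*(-478 + ½) = 45*(-955/2) = -42975/2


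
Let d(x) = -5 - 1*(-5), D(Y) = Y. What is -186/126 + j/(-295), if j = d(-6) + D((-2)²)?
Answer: -9229/6195 ≈ -1.4897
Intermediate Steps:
d(x) = 0 (d(x) = -5 + 5 = 0)
j = 4 (j = 0 + (-2)² = 0 + 4 = 4)
-186/126 + j/(-295) = -186/126 + 4/(-295) = -186*1/126 + 4*(-1/295) = -31/21 - 4/295 = -9229/6195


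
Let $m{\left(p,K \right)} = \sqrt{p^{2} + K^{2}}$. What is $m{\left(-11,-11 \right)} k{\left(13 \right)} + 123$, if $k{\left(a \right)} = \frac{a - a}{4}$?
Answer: $123$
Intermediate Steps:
$m{\left(p,K \right)} = \sqrt{K^{2} + p^{2}}$
$k{\left(a \right)} = 0$ ($k{\left(a \right)} = 0 \cdot \frac{1}{4} = 0$)
$m{\left(-11,-11 \right)} k{\left(13 \right)} + 123 = \sqrt{\left(-11\right)^{2} + \left(-11\right)^{2}} \cdot 0 + 123 = \sqrt{121 + 121} \cdot 0 + 123 = \sqrt{242} \cdot 0 + 123 = 11 \sqrt{2} \cdot 0 + 123 = 0 + 123 = 123$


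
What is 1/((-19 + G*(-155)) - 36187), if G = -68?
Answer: -1/25666 ≈ -3.8962e-5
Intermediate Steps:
1/((-19 + G*(-155)) - 36187) = 1/((-19 - 68*(-155)) - 36187) = 1/((-19 + 10540) - 36187) = 1/(10521 - 36187) = 1/(-25666) = -1/25666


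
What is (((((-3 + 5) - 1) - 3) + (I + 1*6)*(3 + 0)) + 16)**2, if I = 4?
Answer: 1936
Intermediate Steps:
(((((-3 + 5) - 1) - 3) + (I + 1*6)*(3 + 0)) + 16)**2 = (((((-3 + 5) - 1) - 3) + (4 + 1*6)*(3 + 0)) + 16)**2 = ((((2 - 1) - 3) + (4 + 6)*3) + 16)**2 = (((1 - 3) + 10*3) + 16)**2 = ((-2 + 30) + 16)**2 = (28 + 16)**2 = 44**2 = 1936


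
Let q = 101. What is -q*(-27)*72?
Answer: 196344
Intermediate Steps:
-q*(-27)*72 = -101*(-27)*72 = -(-2727)*72 = -1*(-196344) = 196344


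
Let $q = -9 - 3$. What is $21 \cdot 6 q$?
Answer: $-1512$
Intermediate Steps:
$q = -12$ ($q = -9 - 3 = -12$)
$21 \cdot 6 q = 21 \cdot 6 \left(-12\right) = 126 \left(-12\right) = -1512$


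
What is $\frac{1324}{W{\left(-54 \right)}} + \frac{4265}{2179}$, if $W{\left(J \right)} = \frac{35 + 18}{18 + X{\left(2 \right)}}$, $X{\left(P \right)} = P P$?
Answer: $\frac{63695957}{115487} \approx 551.54$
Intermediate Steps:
$X{\left(P \right)} = P^{2}$
$W{\left(J \right)} = \frac{53}{22}$ ($W{\left(J \right)} = \frac{35 + 18}{18 + 2^{2}} = \frac{53}{18 + 4} = \frac{53}{22}$)
$\frac{1324}{W{\left(-54 \right)}} + \frac{4265}{2179} = \frac{1324}{\frac{53}{22}} + \frac{4265}{2179} = 1324 \cdot \frac{22}{53} + 4265 \cdot \frac{1}{2179} = \frac{29128}{53} + \frac{4265}{2179} = \frac{63695957}{115487}$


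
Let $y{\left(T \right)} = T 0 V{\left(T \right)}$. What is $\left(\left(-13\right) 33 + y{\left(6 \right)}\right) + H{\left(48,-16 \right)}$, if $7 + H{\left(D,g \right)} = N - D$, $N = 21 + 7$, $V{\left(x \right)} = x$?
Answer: $-456$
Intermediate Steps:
$y{\left(T \right)} = 0$ ($y{\left(T \right)} = T 0 T = 0 T = 0$)
$N = 28$
$H{\left(D,g \right)} = 21 - D$ ($H{\left(D,g \right)} = -7 - \left(-28 + D\right) = 21 - D$)
$\left(\left(-13\right) 33 + y{\left(6 \right)}\right) + H{\left(48,-16 \right)} = \left(\left(-13\right) 33 + 0\right) + \left(21 - 48\right) = \left(-429 + 0\right) + \left(21 - 48\right) = -429 - 27 = -456$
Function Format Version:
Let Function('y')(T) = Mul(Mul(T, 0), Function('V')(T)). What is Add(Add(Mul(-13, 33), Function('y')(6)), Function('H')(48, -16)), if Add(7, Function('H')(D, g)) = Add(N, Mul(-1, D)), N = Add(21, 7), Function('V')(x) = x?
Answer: -456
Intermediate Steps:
Function('y')(T) = 0 (Function('y')(T) = Mul(Mul(T, 0), T) = Mul(0, T) = 0)
N = 28
Function('H')(D, g) = Add(21, Mul(-1, D)) (Function('H')(D, g) = Add(-7, Add(28, Mul(-1, D))) = Add(21, Mul(-1, D)))
Add(Add(Mul(-13, 33), Function('y')(6)), Function('H')(48, -16)) = Add(Add(Mul(-13, 33), 0), Add(21, Mul(-1, 48))) = Add(Add(-429, 0), Add(21, -48)) = Add(-429, -27) = -456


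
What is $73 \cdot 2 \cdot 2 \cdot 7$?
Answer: $2044$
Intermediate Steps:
$73 \cdot 2 \cdot 2 \cdot 7 = 73 \cdot 4 \cdot 7 = 292 \cdot 7 = 2044$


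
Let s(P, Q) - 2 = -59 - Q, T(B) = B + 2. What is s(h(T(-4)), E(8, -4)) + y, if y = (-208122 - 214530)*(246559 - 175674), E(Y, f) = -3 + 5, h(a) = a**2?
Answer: -29959687079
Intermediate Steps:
T(B) = 2 + B
E(Y, f) = 2
s(P, Q) = -57 - Q (s(P, Q) = 2 + (-59 - Q) = -57 - Q)
y = -29959687020 (y = -422652*70885 = -29959687020)
s(h(T(-4)), E(8, -4)) + y = (-57 - 1*2) - 29959687020 = (-57 - 2) - 29959687020 = -59 - 29959687020 = -29959687079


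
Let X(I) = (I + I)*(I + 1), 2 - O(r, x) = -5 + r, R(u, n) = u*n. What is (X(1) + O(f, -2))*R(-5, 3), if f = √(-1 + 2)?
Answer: -150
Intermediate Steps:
R(u, n) = n*u
f = 1 (f = √1 = 1)
O(r, x) = 7 - r (O(r, x) = 2 - (-5 + r) = 2 + (5 - r) = 7 - r)
X(I) = 2*I*(1 + I) (X(I) = (2*I)*(1 + I) = 2*I*(1 + I))
(X(1) + O(f, -2))*R(-5, 3) = (2*1*(1 + 1) + (7 - 1*1))*(3*(-5)) = (2*1*2 + (7 - 1))*(-15) = (4 + 6)*(-15) = 10*(-15) = -150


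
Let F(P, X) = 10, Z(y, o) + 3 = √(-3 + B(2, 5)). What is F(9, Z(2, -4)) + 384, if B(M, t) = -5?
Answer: 394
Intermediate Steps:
Z(y, o) = -3 + 2*I*√2 (Z(y, o) = -3 + √(-3 - 5) = -3 + √(-8) = -3 + 2*I*√2)
F(9, Z(2, -4)) + 384 = 10 + 384 = 394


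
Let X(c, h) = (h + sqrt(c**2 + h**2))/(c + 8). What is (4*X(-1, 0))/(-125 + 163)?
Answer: 2/133 ≈ 0.015038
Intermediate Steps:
X(c, h) = (h + sqrt(c**2 + h**2))/(8 + c)
(4*X(-1, 0))/(-125 + 163) = (4*((0 + sqrt((-1)**2 + 0**2))/(8 - 1)))/(-125 + 163) = (4*((0 + sqrt(1 + 0))/7))/38 = (4*((0 + sqrt(1))/7))*(1/38) = (4*((0 + 1)/7))*(1/38) = (4*((1/7)*1))*(1/38) = (4*(1/7))*(1/38) = (4/7)*(1/38) = 2/133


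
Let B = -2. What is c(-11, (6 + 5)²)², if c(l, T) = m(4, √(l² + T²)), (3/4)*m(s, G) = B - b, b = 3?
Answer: 400/9 ≈ 44.444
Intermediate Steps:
m(s, G) = -20/3 (m(s, G) = 4*(-2 - 1*3)/3 = 4*(-2 - 3)/3 = (4/3)*(-5) = -20/3)
c(l, T) = -20/3
c(-11, (6 + 5)²)² = (-20/3)² = 400/9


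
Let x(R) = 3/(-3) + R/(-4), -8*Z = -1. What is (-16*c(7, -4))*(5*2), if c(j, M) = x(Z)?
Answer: 165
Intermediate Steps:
Z = ⅛ (Z = -⅛*(-1) = ⅛ ≈ 0.12500)
x(R) = -1 - R/4 (x(R) = 3*(-⅓) + R*(-¼) = -1 - R/4)
c(j, M) = -33/32 (c(j, M) = -1 - ¼*⅛ = -1 - 1/32 = -33/32)
(-16*c(7, -4))*(5*2) = (-16*(-33/32))*(5*2) = (33/2)*10 = 165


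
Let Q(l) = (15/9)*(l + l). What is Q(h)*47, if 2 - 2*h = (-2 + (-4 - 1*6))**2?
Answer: -33370/3 ≈ -11123.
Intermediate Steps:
h = -71 (h = 1 - (-2 + (-4 - 1*6))**2/2 = 1 - (-2 + (-4 - 6))**2/2 = 1 - (-2 - 10)**2/2 = 1 - 1/2*(-12)**2 = 1 - 1/2*144 = 1 - 72 = -71)
Q(l) = 10*l/3 (Q(l) = (15*(1/9))*(2*l) = 5*(2*l)/3 = 10*l/3)
Q(h)*47 = ((10/3)*(-71))*47 = -710/3*47 = -33370/3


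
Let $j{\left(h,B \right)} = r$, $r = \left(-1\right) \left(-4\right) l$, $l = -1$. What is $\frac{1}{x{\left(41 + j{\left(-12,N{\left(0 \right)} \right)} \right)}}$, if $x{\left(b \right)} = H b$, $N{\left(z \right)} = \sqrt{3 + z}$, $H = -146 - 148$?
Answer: $- \frac{1}{10878} \approx -9.1929 \cdot 10^{-5}$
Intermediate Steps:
$r = -4$ ($r = \left(-1\right) \left(-4\right) \left(-1\right) = 4 \left(-1\right) = -4$)
$H = -294$
$j{\left(h,B \right)} = -4$
$x{\left(b \right)} = - 294 b$
$\frac{1}{x{\left(41 + j{\left(-12,N{\left(0 \right)} \right)} \right)}} = \frac{1}{\left(-294\right) \left(41 - 4\right)} = \frac{1}{\left(-294\right) 37} = \frac{1}{-10878} = - \frac{1}{10878}$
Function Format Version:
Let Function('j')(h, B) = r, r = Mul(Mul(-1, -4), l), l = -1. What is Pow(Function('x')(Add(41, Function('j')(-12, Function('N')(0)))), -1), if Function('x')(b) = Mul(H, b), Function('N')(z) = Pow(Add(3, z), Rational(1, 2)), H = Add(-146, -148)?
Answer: Rational(-1, 10878) ≈ -9.1929e-5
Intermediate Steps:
r = -4 (r = Mul(Mul(-1, -4), -1) = Mul(4, -1) = -4)
H = -294
Function('j')(h, B) = -4
Function('x')(b) = Mul(-294, b)
Pow(Function('x')(Add(41, Function('j')(-12, Function('N')(0)))), -1) = Pow(Mul(-294, Add(41, -4)), -1) = Pow(Mul(-294, 37), -1) = Pow(-10878, -1) = Rational(-1, 10878)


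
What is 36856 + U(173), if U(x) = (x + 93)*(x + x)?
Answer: 128892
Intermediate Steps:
U(x) = 2*x*(93 + x) (U(x) = (93 + x)*(2*x) = 2*x*(93 + x))
36856 + U(173) = 36856 + 2*173*(93 + 173) = 36856 + 2*173*266 = 36856 + 92036 = 128892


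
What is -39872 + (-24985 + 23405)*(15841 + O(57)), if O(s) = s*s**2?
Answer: -317673592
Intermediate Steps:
O(s) = s**3
-39872 + (-24985 + 23405)*(15841 + O(57)) = -39872 + (-24985 + 23405)*(15841 + 57**3) = -39872 - 1580*(15841 + 185193) = -39872 - 1580*201034 = -39872 - 317633720 = -317673592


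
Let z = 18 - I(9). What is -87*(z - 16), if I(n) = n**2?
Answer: 6873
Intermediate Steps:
z = -63 (z = 18 - 1*9**2 = 18 - 1*81 = 18 - 81 = -63)
-87*(z - 16) = -87*(-63 - 16) = -87*(-79) = 6873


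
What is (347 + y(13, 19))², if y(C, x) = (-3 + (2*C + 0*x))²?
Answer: 767376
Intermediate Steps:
y(C, x) = (-3 + 2*C)² (y(C, x) = (-3 + (2*C + 0))² = (-3 + 2*C)²)
(347 + y(13, 19))² = (347 + (-3 + 2*13)²)² = (347 + (-3 + 26)²)² = (347 + 23²)² = (347 + 529)² = 876² = 767376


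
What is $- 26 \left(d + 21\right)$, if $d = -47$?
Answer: $676$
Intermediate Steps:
$- 26 \left(d + 21\right) = - 26 \left(-47 + 21\right) = \left(-26\right) \left(-26\right) = 676$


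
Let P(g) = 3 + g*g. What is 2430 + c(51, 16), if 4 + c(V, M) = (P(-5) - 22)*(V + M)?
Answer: 2828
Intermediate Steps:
P(g) = 3 + g²
c(V, M) = -4 + 6*M + 6*V (c(V, M) = -4 + ((3 + (-5)²) - 22)*(V + M) = -4 + ((3 + 25) - 22)*(M + V) = -4 + (28 - 22)*(M + V) = -4 + 6*(M + V) = -4 + (6*M + 6*V) = -4 + 6*M + 6*V)
2430 + c(51, 16) = 2430 + (-4 + 6*16 + 6*51) = 2430 + (-4 + 96 + 306) = 2430 + 398 = 2828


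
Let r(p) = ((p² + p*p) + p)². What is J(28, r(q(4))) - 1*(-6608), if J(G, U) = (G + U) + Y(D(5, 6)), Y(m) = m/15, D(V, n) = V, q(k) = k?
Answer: 23797/3 ≈ 7932.3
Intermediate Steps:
Y(m) = m/15 (Y(m) = m*(1/15) = m/15)
r(p) = (p + 2*p²)² (r(p) = ((p² + p²) + p)² = (2*p² + p)² = (p + 2*p²)²)
J(G, U) = ⅓ + G + U (J(G, U) = (G + U) + (1/15)*5 = (G + U) + ⅓ = ⅓ + G + U)
J(28, r(q(4))) - 1*(-6608) = (⅓ + 28 + 4²*(1 + 2*4)²) - 1*(-6608) = (⅓ + 28 + 16*(1 + 8)²) + 6608 = (⅓ + 28 + 16*9²) + 6608 = (⅓ + 28 + 16*81) + 6608 = (⅓ + 28 + 1296) + 6608 = 3973/3 + 6608 = 23797/3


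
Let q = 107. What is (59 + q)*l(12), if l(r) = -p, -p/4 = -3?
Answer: -1992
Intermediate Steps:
p = 12 (p = -4*(-3) = 12)
l(r) = -12 (l(r) = -1*12 = -12)
(59 + q)*l(12) = (59 + 107)*(-12) = 166*(-12) = -1992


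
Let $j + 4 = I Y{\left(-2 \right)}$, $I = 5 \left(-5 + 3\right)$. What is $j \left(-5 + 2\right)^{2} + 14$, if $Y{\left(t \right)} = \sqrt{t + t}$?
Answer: $-22 - 180 i \approx -22.0 - 180.0 i$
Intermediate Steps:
$Y{\left(t \right)} = \sqrt{2} \sqrt{t}$ ($Y{\left(t \right)} = \sqrt{2 t} = \sqrt{2} \sqrt{t}$)
$I = -10$ ($I = 5 \left(-2\right) = -10$)
$j = -4 - 20 i$ ($j = -4 - 10 \sqrt{2} \sqrt{-2} = -4 - 10 \sqrt{2} i \sqrt{2} = -4 - 10 \cdot 2 i = -4 - 20 i \approx -4.0 - 20.0 i$)
$j \left(-5 + 2\right)^{2} + 14 = \left(-4 - 20 i\right) \left(-5 + 2\right)^{2} + 14 = \left(-4 - 20 i\right) \left(-3\right)^{2} + 14 = \left(-4 - 20 i\right) 9 + 14 = \left(-36 - 180 i\right) + 14 = -22 - 180 i$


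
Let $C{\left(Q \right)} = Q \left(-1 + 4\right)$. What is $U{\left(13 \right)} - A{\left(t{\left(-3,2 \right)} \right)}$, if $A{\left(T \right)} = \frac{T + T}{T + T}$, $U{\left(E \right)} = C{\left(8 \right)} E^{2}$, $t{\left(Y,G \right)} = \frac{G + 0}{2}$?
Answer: $4055$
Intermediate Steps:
$C{\left(Q \right)} = 3 Q$ ($C{\left(Q \right)} = Q 3 = 3 Q$)
$t{\left(Y,G \right)} = \frac{G}{2}$ ($t{\left(Y,G \right)} = G \frac{1}{2} = \frac{G}{2}$)
$U{\left(E \right)} = 24 E^{2}$ ($U{\left(E \right)} = 3 \cdot 8 E^{2} = 24 E^{2}$)
$A{\left(T \right)} = 1$ ($A{\left(T \right)} = \frac{2 T}{2 T} = 2 T \frac{1}{2 T} = 1$)
$U{\left(13 \right)} - A{\left(t{\left(-3,2 \right)} \right)} = 24 \cdot 13^{2} - 1 = 24 \cdot 169 - 1 = 4056 - 1 = 4055$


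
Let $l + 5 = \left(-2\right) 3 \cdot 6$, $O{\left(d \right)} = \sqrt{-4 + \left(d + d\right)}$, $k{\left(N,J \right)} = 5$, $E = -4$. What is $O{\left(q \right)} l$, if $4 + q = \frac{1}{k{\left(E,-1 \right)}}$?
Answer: $- \frac{41 i \sqrt{290}}{5} \approx - 139.64 i$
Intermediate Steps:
$q = - \frac{19}{5}$ ($q = -4 + \frac{1}{5} = - \frac{19}{5} \approx -3.8$)
$O{\left(d \right)} = \sqrt{-4 + 2 d}$
$l = -41$ ($l = -5 + \left(-2\right) 3 \cdot 6 = -5 - 36 = -41$)
$O{\left(q \right)} l = \sqrt{-4 + 2 \left(- \frac{19}{5}\right)} \left(-41\right) = \sqrt{-4 - \frac{38}{5}} \left(-41\right) = \sqrt{- \frac{58}{5}} \left(-41\right) = \frac{i \sqrt{290}}{5} \left(-41\right) = - \frac{41 i \sqrt{290}}{5}$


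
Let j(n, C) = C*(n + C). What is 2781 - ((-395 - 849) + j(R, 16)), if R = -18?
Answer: 4057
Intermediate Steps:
j(n, C) = C*(C + n)
2781 - ((-395 - 849) + j(R, 16)) = 2781 - ((-395 - 849) + 16*(16 - 18)) = 2781 - (-1244 + 16*(-2)) = 2781 - (-1244 - 32) = 2781 - 1*(-1276) = 2781 + 1276 = 4057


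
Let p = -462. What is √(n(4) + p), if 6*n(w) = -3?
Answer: 5*I*√74/2 ≈ 21.506*I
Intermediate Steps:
n(w) = -½ (n(w) = (⅙)*(-3) = -½)
√(n(4) + p) = √(-½ - 462) = √(-925/2) = 5*I*√74/2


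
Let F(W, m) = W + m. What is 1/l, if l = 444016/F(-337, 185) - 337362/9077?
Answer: -172463/510201532 ≈ -0.00033803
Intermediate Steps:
l = -510201532/172463 (l = 444016/(-337 + 185) - 337362/9077 = 444016/(-152) - 337362*1/9077 = 444016*(-1/152) - 337362/9077 = -55502/19 - 337362/9077 = -510201532/172463 ≈ -2958.3)
1/l = 1/(-510201532/172463) = -172463/510201532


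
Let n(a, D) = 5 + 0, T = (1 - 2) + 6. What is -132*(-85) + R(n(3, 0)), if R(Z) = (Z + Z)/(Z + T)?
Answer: 11221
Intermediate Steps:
T = 5 (T = -1 + 6 = 5)
n(a, D) = 5
R(Z) = 2*Z/(5 + Z) (R(Z) = (Z + Z)/(Z + 5) = (2*Z)/(5 + Z) = 2*Z/(5 + Z))
-132*(-85) + R(n(3, 0)) = -132*(-85) + 2*5/(5 + 5) = 11220 + 2*5/10 = 11220 + 2*5*(⅒) = 11220 + 1 = 11221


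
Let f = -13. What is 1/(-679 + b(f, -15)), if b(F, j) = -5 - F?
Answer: -1/671 ≈ -0.0014903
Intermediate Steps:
1/(-679 + b(f, -15)) = 1/(-679 + (-5 - 1*(-13))) = 1/(-679 + (-5 + 13)) = 1/(-679 + 8) = 1/(-671) = -1/671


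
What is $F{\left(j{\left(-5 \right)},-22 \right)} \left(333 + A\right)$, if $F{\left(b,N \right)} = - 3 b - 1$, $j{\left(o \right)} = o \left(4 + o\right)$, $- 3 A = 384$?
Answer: $-3280$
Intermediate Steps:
$A = -128$ ($A = \left(- \frac{1}{3}\right) 384 = -128$)
$F{\left(b,N \right)} = -1 - 3 b$
$F{\left(j{\left(-5 \right)},-22 \right)} \left(333 + A\right) = \left(-1 - 3 \left(- 5 \left(4 - 5\right)\right)\right) \left(333 - 128\right) = \left(-1 - 3 \left(\left(-5\right) \left(-1\right)\right)\right) 205 = \left(-1 - 15\right) 205 = \left(-16\right) 205 = -3280$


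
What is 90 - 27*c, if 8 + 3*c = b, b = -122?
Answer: 1260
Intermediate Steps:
c = -130/3 (c = -8/3 + (⅓)*(-122) = -8/3 - 122/3 = -130/3 ≈ -43.333)
90 - 27*c = 90 - 27*(-130/3) = 90 + 1170 = 1260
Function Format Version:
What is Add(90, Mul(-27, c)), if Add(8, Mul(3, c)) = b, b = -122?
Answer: 1260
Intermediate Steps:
c = Rational(-130, 3) (c = Add(Rational(-8, 3), Mul(Rational(1, 3), -122)) = Add(Rational(-8, 3), Rational(-122, 3)) = Rational(-130, 3) ≈ -43.333)
Add(90, Mul(-27, c)) = Add(90, Mul(-27, Rational(-130, 3))) = Add(90, 1170) = 1260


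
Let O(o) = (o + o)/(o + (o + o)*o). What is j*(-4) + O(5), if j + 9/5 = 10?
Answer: -1794/55 ≈ -32.618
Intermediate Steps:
j = 41/5 (j = -9/5 + 10 = 41/5 ≈ 8.2000)
O(o) = 2*o/(o + 2*o**2) (O(o) = (2*o)/(o + (2*o)*o) = (2*o)/(o + 2*o**2) = 2*o/(o + 2*o**2))
j*(-4) + O(5) = (41/5)*(-4) + 2/(1 + 2*5) = -164/5 + 2/(1 + 10) = -164/5 + 2/11 = -1794/55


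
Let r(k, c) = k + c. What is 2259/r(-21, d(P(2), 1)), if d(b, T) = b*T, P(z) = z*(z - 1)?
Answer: -2259/19 ≈ -118.89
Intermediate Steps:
P(z) = z*(-1 + z)
d(b, T) = T*b
r(k, c) = c + k
2259/r(-21, d(P(2), 1)) = 2259/(1*(2*(-1 + 2)) - 21) = 2259/(1*(2*1) - 21) = 2259/(1*2 - 21) = 2259/(2 - 21) = 2259/(-19) = 2259*(-1/19) = -2259/19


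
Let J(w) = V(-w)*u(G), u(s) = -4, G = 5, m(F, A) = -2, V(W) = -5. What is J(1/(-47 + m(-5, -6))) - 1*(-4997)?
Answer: 5017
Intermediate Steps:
J(w) = 20 (J(w) = -5*(-4) = 20)
J(1/(-47 + m(-5, -6))) - 1*(-4997) = 20 - 1*(-4997) = 20 + 4997 = 5017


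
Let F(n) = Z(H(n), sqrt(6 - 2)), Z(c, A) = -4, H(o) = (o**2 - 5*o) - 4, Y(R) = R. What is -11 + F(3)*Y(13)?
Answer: -63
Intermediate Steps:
H(o) = -4 + o**2 - 5*o
F(n) = -4
-11 + F(3)*Y(13) = -11 - 4*13 = -11 - 52 = -63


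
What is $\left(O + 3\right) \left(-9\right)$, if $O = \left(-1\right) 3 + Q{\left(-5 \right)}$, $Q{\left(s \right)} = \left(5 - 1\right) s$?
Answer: $180$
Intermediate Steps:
$Q{\left(s \right)} = 4 s$
$O = -23$ ($O = \left(-1\right) 3 + 4 \left(-5\right) = -3 - 20 = -23$)
$\left(O + 3\right) \left(-9\right) = \left(-23 + 3\right) \left(-9\right) = \left(-20\right) \left(-9\right) = 180$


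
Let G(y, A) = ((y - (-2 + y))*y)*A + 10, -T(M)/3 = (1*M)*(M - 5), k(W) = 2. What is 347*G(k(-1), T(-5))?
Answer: -204730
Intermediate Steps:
T(M) = -3*M*(-5 + M) (T(M) = -3*1*M*(M - 5) = -3*M*(-5 + M))
G(y, A) = 10 + 2*A*y (G(y, A) = ((y + (2 - y))*y)*A + 10 = (2*y)*A + 10 = 2*A*y + 10 = 10 + 2*A*y)
347*G(k(-1), T(-5)) = 347*(10 + 2*(3*(-5)*(5 - 1*(-5)))*2) = 347*(10 + 2*(3*(-5)*(5 + 5))*2) = 347*(10 + 2*(3*(-5)*10)*2) = 347*(10 + 2*(-150)*2) = 347*(10 - 600) = 347*(-590) = -204730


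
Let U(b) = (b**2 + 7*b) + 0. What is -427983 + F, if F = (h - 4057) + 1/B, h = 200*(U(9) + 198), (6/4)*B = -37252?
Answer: -27092634563/74504 ≈ -3.6364e+5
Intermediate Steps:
B = -74504/3 (B = (2/3)*(-37252) = -74504/3 ≈ -24835.)
U(b) = b**2 + 7*b
h = 68400 (h = 200*(9*(7 + 9) + 198) = 200*(9*16 + 198) = 200*(144 + 198) = 200*342 = 68400)
F = 4793810869/74504 (F = (68400 - 4057) + 1/(-74504/3) = 64343 - 3/74504 = 4793810869/74504 ≈ 64343.)
-427983 + F = -427983 + 4793810869/74504 = -27092634563/74504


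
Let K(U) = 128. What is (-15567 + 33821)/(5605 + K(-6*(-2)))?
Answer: 18254/5733 ≈ 3.1840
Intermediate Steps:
(-15567 + 33821)/(5605 + K(-6*(-2))) = (-15567 + 33821)/(5605 + 128) = 18254/5733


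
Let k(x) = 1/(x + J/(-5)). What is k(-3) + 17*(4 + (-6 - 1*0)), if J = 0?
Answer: -103/3 ≈ -34.333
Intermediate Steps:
k(x) = 1/x (k(x) = 1/(x + 0/(-5)) = 1/(x + 0*(-1/5)) = 1/(x + 0) = 1/x)
k(-3) + 17*(4 + (-6 - 1*0)) = 1/(-3) + 17*(4 + (-6 - 1*0)) = -1/3 + 17*(4 + (-6 + 0)) = -1/3 + 17*(4 - 6) = -1/3 + 17*(-2) = -1/3 - 34 = -103/3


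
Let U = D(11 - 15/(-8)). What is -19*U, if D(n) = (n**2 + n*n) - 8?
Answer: -196707/32 ≈ -6147.1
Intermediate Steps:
D(n) = -8 + 2*n**2 (D(n) = (n**2 + n**2) - 8 = 2*n**2 - 8 = -8 + 2*n**2)
U = 10353/32 (U = -8 + 2*(11 - 15/(-8))**2 = -8 + 2*(11 - 15*(-1)/8)**2 = -8 + 2*(11 - 1*(-15/8))**2 = -8 + 2*(11 + 15/8)**2 = -8 + 2*(103/8)**2 = -8 + 2*(10609/64) = -8 + 10609/32 = 10353/32 ≈ 323.53)
-19*U = -19*10353/32 = -196707/32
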